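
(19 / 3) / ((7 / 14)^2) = 76 / 3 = 25.33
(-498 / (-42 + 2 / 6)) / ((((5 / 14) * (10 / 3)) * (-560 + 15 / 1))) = -31374 / 1703125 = -0.02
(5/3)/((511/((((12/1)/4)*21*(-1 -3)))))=-60/73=-0.82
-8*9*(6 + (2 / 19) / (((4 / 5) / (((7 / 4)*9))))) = -11043 / 19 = -581.21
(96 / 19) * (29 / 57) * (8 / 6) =3712 / 1083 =3.43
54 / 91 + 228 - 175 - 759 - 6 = -711.41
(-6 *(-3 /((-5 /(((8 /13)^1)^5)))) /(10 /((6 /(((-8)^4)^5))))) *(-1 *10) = 27 /16329638832473374720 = 0.00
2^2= 4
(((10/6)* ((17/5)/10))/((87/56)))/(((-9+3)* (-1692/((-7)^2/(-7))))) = -833/3312090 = -0.00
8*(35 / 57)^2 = 9800 / 3249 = 3.02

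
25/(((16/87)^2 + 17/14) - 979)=-0.03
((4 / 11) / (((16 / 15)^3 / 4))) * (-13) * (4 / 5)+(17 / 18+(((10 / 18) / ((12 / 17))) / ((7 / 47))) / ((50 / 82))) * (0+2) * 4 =64.42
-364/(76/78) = -7098/19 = -373.58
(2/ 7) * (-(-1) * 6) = 12/ 7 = 1.71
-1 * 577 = -577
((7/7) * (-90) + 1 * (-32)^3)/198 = -16429/99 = -165.95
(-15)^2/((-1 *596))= -225/596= -0.38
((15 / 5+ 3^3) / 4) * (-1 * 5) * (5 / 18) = -125 / 12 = -10.42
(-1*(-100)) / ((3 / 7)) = 233.33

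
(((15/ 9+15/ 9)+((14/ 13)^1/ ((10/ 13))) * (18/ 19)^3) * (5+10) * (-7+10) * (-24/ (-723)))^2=124771759536384/ 2732471814361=45.66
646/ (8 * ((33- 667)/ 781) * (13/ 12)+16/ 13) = -9838257/ 88402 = -111.29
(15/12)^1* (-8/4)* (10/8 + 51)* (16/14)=-1045/7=-149.29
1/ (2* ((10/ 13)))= 13/ 20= 0.65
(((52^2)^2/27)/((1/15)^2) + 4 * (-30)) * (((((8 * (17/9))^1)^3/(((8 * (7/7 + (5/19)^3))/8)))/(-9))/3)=-394221284663083520/51549777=-7647390689.26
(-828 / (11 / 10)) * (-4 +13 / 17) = 41400 / 17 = 2435.29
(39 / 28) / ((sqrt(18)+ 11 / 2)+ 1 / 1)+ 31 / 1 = 42605 / 1358 - 117 * sqrt(2) / 679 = 31.13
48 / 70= 24 / 35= 0.69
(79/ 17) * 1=79/ 17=4.65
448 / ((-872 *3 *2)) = -28 / 327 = -0.09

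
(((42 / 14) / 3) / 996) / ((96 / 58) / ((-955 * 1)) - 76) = -27695 / 2096448528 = -0.00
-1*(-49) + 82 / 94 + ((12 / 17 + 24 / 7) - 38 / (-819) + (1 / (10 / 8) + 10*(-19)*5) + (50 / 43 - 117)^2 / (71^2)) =-27217937428682939 / 30496801571145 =-892.48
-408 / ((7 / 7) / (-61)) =24888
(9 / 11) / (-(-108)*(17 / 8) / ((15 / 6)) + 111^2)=5 / 75856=0.00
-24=-24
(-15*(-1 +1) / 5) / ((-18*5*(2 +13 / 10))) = 0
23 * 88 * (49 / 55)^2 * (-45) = -3976056 / 55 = -72291.93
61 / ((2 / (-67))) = -4087 / 2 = -2043.50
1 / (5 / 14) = 14 / 5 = 2.80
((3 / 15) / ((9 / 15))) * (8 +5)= 13 / 3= 4.33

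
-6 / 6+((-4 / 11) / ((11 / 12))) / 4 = -133 / 121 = -1.10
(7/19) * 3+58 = 1123/19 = 59.11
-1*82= -82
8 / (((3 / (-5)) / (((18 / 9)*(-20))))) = 1600 / 3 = 533.33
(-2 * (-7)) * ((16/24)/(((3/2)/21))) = 392/3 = 130.67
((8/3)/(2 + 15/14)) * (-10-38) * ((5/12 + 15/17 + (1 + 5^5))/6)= -142905056/6579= -21721.39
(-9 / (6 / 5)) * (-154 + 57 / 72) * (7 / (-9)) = -128695 / 144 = -893.72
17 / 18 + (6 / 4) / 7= 73 / 63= 1.16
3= 3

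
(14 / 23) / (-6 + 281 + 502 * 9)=14 / 110239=0.00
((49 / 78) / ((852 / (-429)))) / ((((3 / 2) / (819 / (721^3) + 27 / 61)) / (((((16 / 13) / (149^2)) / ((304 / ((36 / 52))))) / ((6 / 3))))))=-418487751 / 71026283517617012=-0.00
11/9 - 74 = -72.78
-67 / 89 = -0.75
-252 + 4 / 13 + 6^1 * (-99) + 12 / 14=-76880 / 91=-844.84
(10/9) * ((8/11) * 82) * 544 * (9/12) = 892160/33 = 27035.15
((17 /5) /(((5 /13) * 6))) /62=221 /9300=0.02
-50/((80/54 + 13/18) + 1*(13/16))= -21600/1303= -16.58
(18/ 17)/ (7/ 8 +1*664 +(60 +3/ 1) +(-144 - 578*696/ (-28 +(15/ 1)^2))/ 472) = 557904/ 381083747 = 0.00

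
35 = 35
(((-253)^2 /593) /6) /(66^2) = 0.00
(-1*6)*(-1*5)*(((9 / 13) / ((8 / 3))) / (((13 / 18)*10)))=729 / 676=1.08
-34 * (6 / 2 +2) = -170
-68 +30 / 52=-1753 / 26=-67.42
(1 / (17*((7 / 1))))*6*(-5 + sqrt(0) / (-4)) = -30 / 119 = -0.25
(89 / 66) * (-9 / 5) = -2.43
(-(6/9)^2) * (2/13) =-8/117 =-0.07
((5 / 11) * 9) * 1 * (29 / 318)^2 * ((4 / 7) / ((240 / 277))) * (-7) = -232957 / 1483152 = -0.16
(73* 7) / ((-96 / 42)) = -3577 / 16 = -223.56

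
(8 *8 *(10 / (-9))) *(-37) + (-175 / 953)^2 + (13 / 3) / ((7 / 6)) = 150759174121 / 57217167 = 2634.86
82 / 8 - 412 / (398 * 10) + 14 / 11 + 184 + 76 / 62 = 266882683 / 1357180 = 196.65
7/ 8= 0.88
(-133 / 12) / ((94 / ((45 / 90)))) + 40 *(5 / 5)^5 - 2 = 85595 / 2256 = 37.94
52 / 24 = 13 / 6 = 2.17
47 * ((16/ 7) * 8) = 6016/ 7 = 859.43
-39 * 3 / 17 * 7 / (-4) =819 / 68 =12.04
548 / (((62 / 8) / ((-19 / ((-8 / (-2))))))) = -10412 / 31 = -335.87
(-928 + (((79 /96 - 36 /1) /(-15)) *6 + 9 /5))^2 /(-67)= -47922025921 /3859200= -12417.61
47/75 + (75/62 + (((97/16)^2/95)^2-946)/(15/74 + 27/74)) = -640964761942789/385042022400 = -1664.66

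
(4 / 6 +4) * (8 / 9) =112 / 27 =4.15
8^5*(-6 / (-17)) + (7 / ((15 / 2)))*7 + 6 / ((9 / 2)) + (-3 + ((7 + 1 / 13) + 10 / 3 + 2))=12798611 / 1105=11582.45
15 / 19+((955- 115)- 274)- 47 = 9876 / 19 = 519.79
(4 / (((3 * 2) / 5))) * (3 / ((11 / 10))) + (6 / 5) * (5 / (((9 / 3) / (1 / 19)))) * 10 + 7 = 17.14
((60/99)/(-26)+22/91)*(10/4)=1640/3003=0.55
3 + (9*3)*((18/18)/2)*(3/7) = 123/14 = 8.79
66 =66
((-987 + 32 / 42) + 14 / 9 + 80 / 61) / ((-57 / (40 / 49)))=151163800 / 10733499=14.08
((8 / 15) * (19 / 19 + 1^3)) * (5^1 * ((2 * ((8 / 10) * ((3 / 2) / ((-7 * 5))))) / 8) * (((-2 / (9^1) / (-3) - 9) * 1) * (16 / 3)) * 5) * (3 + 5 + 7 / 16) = 1928 / 21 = 91.81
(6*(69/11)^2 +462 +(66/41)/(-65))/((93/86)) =6452844708/9996415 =645.52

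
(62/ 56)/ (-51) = -31/ 1428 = -0.02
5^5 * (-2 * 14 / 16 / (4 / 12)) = -16406.25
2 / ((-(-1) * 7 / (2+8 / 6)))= 20 / 21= 0.95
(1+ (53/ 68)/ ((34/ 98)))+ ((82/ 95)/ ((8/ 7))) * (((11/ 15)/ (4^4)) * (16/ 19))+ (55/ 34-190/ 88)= 14911249703/ 5508571200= 2.71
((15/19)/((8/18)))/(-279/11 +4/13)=-19305/272308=-0.07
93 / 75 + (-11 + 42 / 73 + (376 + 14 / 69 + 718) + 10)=137890172 / 125925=1095.02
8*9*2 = 144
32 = 32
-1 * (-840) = 840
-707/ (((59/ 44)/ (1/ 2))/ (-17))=264418/ 59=4481.66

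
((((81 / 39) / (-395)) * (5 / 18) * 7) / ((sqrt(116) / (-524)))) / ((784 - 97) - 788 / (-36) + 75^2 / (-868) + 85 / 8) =42981624 * sqrt(29) / 331795575605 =0.00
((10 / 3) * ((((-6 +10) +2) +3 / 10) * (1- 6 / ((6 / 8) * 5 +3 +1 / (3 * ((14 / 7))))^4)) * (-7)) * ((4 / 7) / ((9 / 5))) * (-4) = 26506986800 / 142374963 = 186.18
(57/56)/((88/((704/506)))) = 57/3542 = 0.02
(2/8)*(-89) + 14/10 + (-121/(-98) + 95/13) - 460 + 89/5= -5790427/12740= -454.51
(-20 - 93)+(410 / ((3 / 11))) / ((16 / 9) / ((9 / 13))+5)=52501 / 613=85.65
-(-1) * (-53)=-53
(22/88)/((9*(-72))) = -1/2592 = -0.00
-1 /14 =-0.07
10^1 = 10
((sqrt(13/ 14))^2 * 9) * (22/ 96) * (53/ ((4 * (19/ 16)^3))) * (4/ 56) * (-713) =-259383696/ 336091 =-771.77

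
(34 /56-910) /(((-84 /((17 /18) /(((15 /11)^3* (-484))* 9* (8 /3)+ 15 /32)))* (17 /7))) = -280093 /1959520815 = -0.00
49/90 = 0.54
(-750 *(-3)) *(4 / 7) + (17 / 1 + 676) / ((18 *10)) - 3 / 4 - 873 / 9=83427 / 70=1191.81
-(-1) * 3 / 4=3 / 4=0.75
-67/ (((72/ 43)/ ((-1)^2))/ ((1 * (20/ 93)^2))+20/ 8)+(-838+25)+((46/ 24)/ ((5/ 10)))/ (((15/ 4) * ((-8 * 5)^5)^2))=-999731891404799999880377/ 1227069849600000000000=-814.73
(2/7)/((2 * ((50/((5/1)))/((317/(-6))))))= -317/420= -0.75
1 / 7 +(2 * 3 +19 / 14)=15 / 2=7.50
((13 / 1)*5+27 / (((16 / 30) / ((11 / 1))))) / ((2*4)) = 4975 / 64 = 77.73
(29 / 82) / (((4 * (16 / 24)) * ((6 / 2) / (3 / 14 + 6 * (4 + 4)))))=19575 / 9184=2.13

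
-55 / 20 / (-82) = 11 / 328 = 0.03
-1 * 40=-40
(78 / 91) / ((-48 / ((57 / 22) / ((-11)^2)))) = -57 / 149072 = -0.00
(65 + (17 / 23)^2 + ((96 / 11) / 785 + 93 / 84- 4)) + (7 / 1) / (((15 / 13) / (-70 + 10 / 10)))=-9104943515 / 25580324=-355.94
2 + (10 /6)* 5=31 /3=10.33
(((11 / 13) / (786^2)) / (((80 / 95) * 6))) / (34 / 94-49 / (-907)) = 8909461 / 13663828728576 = 0.00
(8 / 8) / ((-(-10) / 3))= 3 / 10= 0.30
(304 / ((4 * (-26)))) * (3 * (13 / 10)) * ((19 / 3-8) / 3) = 19 / 3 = 6.33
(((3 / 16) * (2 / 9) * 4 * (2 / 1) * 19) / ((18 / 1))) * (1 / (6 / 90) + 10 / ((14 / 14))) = 475 / 54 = 8.80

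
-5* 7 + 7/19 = -658/19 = -34.63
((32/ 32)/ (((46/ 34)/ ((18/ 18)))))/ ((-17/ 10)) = -10/ 23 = -0.43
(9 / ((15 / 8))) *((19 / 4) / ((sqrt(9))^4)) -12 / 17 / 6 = 376 / 2295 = 0.16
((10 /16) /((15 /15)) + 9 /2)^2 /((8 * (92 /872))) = 183229 /5888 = 31.12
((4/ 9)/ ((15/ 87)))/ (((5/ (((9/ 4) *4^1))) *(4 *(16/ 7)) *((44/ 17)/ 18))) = 31059/ 8800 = 3.53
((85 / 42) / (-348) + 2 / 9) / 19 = 3163 / 277704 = 0.01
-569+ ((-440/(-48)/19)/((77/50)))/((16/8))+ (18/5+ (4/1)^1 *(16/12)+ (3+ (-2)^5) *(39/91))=-326233/570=-572.34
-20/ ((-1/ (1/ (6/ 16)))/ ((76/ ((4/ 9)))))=9120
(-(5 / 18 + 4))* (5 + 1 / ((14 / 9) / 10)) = -440 / 9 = -48.89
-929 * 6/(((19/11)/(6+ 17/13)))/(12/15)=-766425/26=-29477.88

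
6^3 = 216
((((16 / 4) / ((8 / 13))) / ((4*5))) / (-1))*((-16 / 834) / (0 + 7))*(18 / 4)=39 / 9730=0.00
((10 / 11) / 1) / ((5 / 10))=20 / 11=1.82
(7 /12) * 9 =21 /4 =5.25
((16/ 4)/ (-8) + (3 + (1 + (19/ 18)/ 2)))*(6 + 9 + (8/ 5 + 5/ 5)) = 638/ 9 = 70.89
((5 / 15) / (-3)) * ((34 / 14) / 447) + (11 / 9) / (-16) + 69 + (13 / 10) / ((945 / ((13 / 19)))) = 14751351623 / 214023600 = 68.92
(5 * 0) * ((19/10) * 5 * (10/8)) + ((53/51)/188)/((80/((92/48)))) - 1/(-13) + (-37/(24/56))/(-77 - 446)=15152725741/62581259520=0.24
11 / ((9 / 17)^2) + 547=47486 / 81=586.25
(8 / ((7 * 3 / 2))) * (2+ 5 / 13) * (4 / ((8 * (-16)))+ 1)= 1.76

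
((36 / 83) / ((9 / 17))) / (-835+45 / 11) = -187 / 189655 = -0.00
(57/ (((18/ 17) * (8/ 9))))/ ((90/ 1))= 323/ 480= 0.67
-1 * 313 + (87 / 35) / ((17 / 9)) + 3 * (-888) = -1770532 / 595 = -2975.68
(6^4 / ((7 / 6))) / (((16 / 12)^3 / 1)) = 6561 / 14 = 468.64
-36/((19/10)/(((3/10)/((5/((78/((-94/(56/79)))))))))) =235872/352735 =0.67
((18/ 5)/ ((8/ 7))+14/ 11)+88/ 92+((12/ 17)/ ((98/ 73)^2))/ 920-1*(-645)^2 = -7471496050839/ 17959480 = -416019.62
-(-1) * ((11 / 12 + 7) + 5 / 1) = 155 / 12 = 12.92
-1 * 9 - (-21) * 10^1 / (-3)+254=175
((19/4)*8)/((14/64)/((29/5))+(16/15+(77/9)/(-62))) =49193280/1251049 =39.32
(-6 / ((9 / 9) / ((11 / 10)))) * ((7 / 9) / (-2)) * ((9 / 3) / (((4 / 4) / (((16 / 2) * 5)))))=308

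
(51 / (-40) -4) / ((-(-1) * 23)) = -211 / 920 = -0.23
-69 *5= -345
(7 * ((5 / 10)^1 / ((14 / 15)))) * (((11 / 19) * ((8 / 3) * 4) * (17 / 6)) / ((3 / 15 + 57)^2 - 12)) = 23375 / 1161318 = 0.02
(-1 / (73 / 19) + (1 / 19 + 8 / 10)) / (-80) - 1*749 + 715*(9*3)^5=1422988177756173 / 138700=10259467755.99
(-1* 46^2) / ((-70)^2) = -529 / 1225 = -0.43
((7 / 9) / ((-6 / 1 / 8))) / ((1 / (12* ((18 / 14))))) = -16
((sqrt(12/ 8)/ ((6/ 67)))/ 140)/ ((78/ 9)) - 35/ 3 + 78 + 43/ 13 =67 * sqrt(6)/ 14560 + 2716/ 39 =69.65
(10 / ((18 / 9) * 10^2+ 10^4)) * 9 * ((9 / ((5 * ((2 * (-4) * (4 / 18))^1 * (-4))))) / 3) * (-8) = -81 / 13600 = -0.01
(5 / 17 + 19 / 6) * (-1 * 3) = -10.38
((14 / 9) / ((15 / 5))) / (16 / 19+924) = 0.00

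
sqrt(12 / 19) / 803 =2 *sqrt(57) / 15257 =0.00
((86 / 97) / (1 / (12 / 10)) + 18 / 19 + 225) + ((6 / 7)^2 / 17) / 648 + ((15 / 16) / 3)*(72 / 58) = 1822342198613 / 8013843180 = 227.40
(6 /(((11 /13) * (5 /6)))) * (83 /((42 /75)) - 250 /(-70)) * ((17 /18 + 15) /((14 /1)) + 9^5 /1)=1067733875 /14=76266705.36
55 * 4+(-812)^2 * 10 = 6593660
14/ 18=7/ 9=0.78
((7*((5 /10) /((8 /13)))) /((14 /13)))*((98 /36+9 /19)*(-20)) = -337.57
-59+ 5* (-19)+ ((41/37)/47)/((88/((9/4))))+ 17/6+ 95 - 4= -110487997/1836384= -60.17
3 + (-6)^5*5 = -38877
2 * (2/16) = 1/4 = 0.25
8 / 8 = 1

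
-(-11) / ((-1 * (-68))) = 11 / 68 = 0.16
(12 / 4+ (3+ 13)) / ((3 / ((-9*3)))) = -171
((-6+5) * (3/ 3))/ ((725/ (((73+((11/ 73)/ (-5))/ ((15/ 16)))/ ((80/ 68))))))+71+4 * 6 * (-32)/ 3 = -14693478983/ 79387500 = -185.09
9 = 9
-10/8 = -5/4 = -1.25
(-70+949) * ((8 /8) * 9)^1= 7911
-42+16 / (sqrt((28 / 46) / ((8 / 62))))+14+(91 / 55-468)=-27189 / 55+16 * sqrt(9982) / 217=-486.98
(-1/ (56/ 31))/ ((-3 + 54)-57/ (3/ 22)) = 0.00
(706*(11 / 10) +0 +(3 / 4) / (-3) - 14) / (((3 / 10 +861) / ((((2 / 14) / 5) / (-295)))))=-15247 / 177858450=-0.00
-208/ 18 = -104/ 9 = -11.56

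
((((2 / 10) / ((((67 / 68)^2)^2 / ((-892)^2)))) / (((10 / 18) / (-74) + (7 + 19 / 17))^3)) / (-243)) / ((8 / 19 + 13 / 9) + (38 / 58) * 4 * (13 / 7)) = -3527123657958892417195671552 / 18230209197495984839895674675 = -0.19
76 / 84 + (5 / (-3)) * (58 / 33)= -1403 / 693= -2.02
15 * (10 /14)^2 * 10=3750 /49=76.53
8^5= 32768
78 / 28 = 39 / 14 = 2.79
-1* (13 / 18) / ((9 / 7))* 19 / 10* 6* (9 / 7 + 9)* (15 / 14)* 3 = -1482 / 7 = -211.71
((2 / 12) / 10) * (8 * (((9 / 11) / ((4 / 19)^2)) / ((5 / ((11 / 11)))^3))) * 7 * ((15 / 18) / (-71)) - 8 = -12498527 / 1562000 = -8.00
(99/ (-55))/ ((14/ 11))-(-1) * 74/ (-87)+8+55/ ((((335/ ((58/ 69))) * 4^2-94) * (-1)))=1588444072/ 277390365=5.73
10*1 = 10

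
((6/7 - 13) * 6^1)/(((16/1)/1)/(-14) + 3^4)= -510/559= -0.91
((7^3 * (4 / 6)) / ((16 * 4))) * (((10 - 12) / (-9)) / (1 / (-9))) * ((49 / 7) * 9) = -7203 / 16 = -450.19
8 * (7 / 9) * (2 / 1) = 112 / 9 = 12.44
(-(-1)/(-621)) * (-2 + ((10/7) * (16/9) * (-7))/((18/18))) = 178/5589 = 0.03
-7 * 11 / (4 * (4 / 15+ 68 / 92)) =-26565 / 1388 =-19.14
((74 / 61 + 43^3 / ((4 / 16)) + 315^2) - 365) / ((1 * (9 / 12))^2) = 406883872 / 549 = 741136.38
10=10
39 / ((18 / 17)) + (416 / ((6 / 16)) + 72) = 7309 / 6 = 1218.17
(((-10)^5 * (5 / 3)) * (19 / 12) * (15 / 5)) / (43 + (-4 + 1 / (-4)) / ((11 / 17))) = -104500000 / 4809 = -21730.09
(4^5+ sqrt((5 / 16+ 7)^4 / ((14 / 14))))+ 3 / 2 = 276217 / 256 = 1078.97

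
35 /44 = 0.80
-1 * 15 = -15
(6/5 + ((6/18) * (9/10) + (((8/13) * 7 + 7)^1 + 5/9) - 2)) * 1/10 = 2659/2340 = 1.14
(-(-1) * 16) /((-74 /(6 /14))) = -24 /259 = -0.09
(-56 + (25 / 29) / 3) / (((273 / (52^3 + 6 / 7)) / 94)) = -448447483916 / 166257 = -2697314.90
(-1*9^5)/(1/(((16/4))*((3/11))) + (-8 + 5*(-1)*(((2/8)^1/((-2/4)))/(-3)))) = 708588/95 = 7458.82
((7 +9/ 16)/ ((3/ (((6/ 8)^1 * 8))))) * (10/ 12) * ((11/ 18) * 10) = 33275/ 432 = 77.03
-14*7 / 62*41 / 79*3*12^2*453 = -393153264 / 2449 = -160536.24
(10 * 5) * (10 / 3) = 500 / 3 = 166.67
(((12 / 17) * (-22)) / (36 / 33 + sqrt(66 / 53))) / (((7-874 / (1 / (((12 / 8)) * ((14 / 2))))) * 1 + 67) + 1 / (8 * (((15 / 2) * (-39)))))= -720308160 / 21364924063 + 12458160 * sqrt(3498) / 21364924063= 0.00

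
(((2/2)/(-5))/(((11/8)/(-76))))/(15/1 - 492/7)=-4256/21285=-0.20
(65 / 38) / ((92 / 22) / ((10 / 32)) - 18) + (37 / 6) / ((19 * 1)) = -1327 / 28956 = -0.05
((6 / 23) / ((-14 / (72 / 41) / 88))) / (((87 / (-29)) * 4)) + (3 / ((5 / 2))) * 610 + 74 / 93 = 450005462 / 613893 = 733.04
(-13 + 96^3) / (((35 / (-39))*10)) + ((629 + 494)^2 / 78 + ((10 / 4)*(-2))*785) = -84181597 / 975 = -86340.10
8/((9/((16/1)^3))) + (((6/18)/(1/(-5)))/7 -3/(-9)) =229382/63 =3640.98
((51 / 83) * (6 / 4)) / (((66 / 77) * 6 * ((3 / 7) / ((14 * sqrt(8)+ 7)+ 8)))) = 4165 / 664+ 5831 * sqrt(2) / 498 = 22.83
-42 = -42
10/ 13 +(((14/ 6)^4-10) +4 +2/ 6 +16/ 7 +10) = 272950/ 7371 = 37.03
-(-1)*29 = 29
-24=-24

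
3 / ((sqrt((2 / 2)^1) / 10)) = 30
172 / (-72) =-43 / 18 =-2.39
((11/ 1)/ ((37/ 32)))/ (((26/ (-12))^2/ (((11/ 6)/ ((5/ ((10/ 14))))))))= 23232/ 43771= 0.53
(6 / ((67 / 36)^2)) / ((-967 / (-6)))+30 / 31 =131672226 / 134566753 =0.98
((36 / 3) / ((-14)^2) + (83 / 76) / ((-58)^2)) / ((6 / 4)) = 771059 / 18791304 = 0.04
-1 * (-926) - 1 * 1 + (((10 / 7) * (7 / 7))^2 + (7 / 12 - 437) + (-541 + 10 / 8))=-14443 / 294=-49.13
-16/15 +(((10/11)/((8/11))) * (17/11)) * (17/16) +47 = 506731/10560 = 47.99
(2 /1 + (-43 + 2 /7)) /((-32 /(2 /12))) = 95 /448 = 0.21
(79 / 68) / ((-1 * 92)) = -79 / 6256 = -0.01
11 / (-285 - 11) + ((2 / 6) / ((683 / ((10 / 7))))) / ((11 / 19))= -1679263 / 46700808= -0.04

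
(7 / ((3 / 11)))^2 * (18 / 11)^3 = 31752 / 11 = 2886.55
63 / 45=7 / 5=1.40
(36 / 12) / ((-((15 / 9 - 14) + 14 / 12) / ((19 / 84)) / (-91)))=-741 / 134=-5.53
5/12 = 0.42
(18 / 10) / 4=9 / 20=0.45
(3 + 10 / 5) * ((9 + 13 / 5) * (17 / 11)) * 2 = 1972 / 11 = 179.27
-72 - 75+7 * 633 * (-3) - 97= -13537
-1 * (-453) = 453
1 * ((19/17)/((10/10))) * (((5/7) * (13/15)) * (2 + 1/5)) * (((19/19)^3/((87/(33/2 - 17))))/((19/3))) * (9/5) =-429/172550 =-0.00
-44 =-44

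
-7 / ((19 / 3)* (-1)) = 1.11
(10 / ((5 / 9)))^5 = 1889568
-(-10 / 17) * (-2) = -20 / 17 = -1.18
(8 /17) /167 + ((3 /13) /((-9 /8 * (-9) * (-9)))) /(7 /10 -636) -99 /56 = -5631645216131 /3190670086968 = -1.77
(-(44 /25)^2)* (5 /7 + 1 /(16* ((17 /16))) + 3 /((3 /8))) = -2021184 /74375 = -27.18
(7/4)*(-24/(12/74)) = -259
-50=-50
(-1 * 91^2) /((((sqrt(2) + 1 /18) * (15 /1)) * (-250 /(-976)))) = 24246768 /404375 - 436441824 * sqrt(2) /404375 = -1466.40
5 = 5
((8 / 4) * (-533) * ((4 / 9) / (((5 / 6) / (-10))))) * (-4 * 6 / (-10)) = 68224 / 5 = 13644.80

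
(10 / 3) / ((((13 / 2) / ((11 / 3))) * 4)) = 0.47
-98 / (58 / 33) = -1617 / 29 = -55.76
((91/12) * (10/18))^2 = 207025/11664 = 17.75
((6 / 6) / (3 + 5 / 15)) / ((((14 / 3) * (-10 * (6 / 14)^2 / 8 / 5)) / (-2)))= 14 / 5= 2.80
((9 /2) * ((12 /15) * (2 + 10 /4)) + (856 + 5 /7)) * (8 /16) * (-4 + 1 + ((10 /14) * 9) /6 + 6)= 435366 /245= 1777.00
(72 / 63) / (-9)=-8 / 63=-0.13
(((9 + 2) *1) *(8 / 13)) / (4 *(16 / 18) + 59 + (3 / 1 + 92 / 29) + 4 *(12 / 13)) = 0.09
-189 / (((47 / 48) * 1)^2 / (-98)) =42674688 / 2209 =19318.56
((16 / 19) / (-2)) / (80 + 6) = -4 / 817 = -0.00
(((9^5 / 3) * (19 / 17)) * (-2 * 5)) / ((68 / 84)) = -271747.99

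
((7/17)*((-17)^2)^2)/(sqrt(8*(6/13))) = 34391*sqrt(39)/12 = 17897.64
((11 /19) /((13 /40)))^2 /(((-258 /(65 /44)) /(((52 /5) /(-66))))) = 400 /139707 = 0.00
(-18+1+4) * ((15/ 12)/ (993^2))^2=-325/ 15556682086416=-0.00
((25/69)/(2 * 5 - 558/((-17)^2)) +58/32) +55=36595243/643632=56.86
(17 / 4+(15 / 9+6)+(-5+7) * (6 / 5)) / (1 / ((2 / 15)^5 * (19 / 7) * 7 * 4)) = 522272 / 11390625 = 0.05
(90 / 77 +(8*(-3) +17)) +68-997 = -71982 / 77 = -934.83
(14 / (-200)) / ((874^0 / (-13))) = 91 / 100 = 0.91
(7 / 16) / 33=7 / 528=0.01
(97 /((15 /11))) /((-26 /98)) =-52283 /195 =-268.12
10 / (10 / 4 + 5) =4 / 3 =1.33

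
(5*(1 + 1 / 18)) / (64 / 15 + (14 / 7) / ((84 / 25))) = 3325 / 3063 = 1.09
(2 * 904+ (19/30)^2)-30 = 1600561/900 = 1778.40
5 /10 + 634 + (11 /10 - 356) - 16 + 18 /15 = 264.80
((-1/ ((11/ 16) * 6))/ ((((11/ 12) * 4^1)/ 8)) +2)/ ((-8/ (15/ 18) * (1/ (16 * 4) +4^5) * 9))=-3560/ 214109379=-0.00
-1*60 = -60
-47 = -47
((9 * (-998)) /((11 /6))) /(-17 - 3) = 13473 /55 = 244.96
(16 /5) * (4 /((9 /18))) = 128 /5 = 25.60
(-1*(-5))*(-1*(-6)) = 30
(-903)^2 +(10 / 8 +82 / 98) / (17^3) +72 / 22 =8637195793679 / 10592428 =815412.27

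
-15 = -15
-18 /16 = -9 /8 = -1.12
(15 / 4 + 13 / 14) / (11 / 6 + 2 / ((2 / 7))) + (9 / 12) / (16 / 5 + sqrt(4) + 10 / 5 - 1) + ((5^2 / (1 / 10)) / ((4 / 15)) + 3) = 43296693 / 46004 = 941.15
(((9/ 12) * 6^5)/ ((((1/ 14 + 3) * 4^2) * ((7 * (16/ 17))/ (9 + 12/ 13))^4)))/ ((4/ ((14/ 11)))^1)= 392115129376203/ 2017772044288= 194.33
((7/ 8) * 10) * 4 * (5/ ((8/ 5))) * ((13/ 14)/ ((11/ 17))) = 27625/ 176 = 156.96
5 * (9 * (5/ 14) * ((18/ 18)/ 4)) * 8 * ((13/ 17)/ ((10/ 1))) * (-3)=-1755/ 238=-7.37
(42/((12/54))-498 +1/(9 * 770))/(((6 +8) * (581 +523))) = -93103/4656960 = -0.02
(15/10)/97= 3/194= 0.02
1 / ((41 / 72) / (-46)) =-3312 / 41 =-80.78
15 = 15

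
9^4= 6561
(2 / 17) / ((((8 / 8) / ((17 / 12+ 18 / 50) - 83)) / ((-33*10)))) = 3153.38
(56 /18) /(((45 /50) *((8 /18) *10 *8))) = 7 /72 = 0.10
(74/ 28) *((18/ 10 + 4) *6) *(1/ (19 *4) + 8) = 280053/ 380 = 736.98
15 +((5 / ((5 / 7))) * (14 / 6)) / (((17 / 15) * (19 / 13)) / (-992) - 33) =92598125 / 6383843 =14.51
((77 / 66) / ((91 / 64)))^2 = 1024 / 1521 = 0.67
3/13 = 0.23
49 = 49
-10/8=-1.25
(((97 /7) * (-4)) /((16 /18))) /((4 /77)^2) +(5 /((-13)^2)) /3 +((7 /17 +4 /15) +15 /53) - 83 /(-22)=-18573935010583 /803980320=-23102.47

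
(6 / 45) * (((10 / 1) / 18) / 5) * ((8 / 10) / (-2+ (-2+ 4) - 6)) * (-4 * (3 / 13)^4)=16 / 714025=0.00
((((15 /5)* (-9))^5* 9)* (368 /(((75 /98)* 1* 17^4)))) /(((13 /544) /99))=-4918120245384192 /1596725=-3080129794.04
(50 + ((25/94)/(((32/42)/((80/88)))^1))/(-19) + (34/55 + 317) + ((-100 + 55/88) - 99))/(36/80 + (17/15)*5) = 398954811/14420164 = 27.67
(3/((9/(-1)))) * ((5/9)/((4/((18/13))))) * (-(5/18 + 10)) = 0.66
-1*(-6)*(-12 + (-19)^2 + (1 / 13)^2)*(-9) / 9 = -353892 / 169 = -2094.04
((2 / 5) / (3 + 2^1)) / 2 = 1 / 25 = 0.04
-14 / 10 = -7 / 5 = -1.40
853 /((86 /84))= 35826 /43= 833.16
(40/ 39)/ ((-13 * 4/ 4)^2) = 40/ 6591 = 0.01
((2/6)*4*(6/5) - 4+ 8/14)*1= -64/35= -1.83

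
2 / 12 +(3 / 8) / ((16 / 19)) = 235 / 384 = 0.61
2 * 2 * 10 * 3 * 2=240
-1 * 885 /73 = -885 /73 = -12.12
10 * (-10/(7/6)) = -600/7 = -85.71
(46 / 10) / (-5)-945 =-23648 / 25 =-945.92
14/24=7/12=0.58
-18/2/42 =-3/14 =-0.21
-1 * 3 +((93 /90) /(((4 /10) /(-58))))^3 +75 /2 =-3363728.00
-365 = -365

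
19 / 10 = 1.90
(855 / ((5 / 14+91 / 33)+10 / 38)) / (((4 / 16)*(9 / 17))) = 56705880 / 29651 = 1912.44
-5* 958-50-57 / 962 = -4656137 / 962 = -4840.06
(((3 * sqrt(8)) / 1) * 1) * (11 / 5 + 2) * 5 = 126 * sqrt(2) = 178.19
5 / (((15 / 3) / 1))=1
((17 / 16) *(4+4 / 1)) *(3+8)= 93.50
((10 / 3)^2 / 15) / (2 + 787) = 20 / 21303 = 0.00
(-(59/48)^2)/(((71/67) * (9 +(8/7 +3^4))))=-0.02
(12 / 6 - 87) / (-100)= 17 / 20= 0.85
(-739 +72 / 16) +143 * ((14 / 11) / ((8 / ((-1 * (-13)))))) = -1755 / 4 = -438.75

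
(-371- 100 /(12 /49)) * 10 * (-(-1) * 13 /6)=-151970 /9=-16885.56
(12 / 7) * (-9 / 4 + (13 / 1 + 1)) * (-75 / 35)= -2115 / 49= -43.16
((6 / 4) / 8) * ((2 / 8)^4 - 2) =-1533 / 4096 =-0.37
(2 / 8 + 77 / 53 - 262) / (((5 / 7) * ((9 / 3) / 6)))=-386281 / 530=-728.83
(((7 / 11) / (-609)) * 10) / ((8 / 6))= -5 / 638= -0.01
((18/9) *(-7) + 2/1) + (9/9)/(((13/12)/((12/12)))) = -144/13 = -11.08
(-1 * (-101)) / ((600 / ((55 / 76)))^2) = 12221 / 83174400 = 0.00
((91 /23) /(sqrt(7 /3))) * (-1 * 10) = -25.90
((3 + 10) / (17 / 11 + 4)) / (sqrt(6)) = 143 *sqrt(6) / 366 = 0.96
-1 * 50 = -50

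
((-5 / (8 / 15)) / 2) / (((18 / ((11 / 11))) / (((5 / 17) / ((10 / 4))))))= -25 / 816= -0.03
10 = 10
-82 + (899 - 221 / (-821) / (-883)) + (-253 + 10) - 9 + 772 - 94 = 901103928 / 724943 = 1243.00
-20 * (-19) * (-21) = -7980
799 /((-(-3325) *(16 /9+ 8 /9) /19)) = 2397 /1400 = 1.71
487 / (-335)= -487 / 335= -1.45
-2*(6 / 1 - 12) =12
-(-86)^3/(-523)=-636056/523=-1216.17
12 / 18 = 0.67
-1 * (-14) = 14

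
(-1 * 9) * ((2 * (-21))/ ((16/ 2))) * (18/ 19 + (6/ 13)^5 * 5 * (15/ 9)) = 747917793/ 14109134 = 53.01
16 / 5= 3.20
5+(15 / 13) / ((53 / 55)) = 4270 / 689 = 6.20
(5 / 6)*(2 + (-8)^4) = 3415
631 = 631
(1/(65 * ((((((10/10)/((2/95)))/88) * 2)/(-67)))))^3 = -204961563136/235456609375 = -0.87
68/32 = 17/8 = 2.12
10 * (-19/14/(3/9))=-285/7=-40.71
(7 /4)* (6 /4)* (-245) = -5145 /8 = -643.12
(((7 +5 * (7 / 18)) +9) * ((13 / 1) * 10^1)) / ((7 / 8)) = 167960 / 63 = 2666.03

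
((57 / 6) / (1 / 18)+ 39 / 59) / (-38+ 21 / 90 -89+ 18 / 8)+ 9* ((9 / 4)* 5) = 176088825 / 1763156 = 99.87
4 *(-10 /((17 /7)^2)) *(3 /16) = -735 /578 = -1.27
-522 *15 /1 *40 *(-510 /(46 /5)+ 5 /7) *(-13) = -222799975.16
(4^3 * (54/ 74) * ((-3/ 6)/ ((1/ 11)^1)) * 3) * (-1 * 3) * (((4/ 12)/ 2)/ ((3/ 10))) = 47520/ 37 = 1284.32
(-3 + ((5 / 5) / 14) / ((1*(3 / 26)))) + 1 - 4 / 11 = -403 / 231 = -1.74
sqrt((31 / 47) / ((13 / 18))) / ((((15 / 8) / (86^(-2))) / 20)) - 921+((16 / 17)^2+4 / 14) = -1860813 / 2023+8 * sqrt(37882) / 1129739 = -919.83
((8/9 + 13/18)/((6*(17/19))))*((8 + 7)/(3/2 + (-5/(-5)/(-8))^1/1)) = 5510/1683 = 3.27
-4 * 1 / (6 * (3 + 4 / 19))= -38 / 183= -0.21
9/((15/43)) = 129/5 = 25.80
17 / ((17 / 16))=16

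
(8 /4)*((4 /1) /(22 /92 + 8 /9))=7.09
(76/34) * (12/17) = 456/289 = 1.58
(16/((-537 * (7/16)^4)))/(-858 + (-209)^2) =-1048576/55213278351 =-0.00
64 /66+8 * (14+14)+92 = 10460 /33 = 316.97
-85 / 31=-2.74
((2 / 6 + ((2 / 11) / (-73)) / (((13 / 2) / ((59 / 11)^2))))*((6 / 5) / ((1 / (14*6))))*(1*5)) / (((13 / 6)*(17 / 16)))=19697884416 / 279149299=70.56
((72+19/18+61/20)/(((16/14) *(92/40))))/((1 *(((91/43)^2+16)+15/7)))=65323321/51037920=1.28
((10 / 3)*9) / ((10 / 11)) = 33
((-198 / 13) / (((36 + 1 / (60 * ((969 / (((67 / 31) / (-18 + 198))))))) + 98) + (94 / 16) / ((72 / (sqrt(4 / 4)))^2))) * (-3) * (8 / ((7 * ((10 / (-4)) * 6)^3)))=-8120623104 / 70329343580405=-0.00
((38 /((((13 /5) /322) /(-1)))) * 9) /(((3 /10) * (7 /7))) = -1835400 /13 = -141184.62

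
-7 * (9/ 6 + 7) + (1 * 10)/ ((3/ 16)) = -6.17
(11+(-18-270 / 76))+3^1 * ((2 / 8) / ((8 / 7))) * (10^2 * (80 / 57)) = 3099 / 38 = 81.55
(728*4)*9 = 26208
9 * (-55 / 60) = -33 / 4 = -8.25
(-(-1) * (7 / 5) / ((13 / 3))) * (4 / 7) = 12 / 65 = 0.18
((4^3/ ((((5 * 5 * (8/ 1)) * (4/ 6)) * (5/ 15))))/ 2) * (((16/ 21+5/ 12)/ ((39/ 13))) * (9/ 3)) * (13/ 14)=3861/ 4900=0.79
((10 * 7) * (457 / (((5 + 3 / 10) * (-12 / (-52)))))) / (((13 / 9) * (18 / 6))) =319900 / 53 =6035.85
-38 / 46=-19 / 23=-0.83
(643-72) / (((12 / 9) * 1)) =1713 / 4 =428.25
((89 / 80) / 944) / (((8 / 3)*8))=267 / 4833280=0.00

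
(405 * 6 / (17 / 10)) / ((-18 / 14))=-18900 / 17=-1111.76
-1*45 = -45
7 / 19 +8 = 159 / 19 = 8.37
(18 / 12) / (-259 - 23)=-1 / 188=-0.01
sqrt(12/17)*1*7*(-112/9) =-1568*sqrt(51)/153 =-73.19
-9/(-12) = 3/4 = 0.75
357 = 357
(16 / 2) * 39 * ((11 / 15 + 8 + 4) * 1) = 19864 / 5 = 3972.80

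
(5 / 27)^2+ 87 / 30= 21391 / 7290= 2.93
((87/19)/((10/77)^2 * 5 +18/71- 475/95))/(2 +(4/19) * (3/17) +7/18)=-533655738/1318194865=-0.40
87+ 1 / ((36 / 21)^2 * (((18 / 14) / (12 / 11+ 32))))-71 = 88237 / 3564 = 24.76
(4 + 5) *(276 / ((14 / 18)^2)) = 201204 / 49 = 4106.20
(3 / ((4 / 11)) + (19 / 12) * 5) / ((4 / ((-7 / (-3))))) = 679 / 72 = 9.43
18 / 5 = 3.60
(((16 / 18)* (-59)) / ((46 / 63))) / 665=-236 / 2185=-0.11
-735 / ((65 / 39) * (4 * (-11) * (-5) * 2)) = -1.00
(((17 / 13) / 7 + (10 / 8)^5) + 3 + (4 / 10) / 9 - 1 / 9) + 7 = 18411161 / 1397760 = 13.17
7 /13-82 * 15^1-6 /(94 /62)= -753619 /611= -1233.42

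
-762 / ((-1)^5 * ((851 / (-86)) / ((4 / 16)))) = -16383 / 851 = -19.25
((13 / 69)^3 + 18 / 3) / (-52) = -1973251 / 17082468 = -0.12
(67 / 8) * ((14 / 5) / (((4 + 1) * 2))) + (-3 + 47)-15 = 6269 / 200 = 31.34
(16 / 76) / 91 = 0.00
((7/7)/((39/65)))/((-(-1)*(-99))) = -5/297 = -0.02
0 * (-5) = 0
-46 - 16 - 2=-64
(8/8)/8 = 1/8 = 0.12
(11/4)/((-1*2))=-11/8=-1.38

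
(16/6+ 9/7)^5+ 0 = 3939040643/4084101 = 964.48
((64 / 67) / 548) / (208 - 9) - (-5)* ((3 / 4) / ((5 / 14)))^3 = 16916340281 / 365324200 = 46.31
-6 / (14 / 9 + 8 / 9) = -27 / 11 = -2.45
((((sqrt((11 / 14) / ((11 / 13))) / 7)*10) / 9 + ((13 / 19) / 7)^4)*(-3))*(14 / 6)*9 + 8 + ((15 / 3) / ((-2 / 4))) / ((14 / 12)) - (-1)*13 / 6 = 426301549 / 268200618 - 5*sqrt(182) / 7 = -8.05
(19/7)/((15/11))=209/105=1.99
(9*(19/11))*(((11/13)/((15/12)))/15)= 228/325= 0.70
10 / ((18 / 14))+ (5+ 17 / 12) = 511 / 36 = 14.19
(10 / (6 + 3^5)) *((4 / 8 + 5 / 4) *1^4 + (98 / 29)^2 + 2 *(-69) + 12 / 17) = -35492125 / 7119906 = -4.98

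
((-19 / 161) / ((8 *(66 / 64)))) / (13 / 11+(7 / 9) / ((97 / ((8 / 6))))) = -66348 / 5531155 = -0.01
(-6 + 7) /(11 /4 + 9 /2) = 4 /29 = 0.14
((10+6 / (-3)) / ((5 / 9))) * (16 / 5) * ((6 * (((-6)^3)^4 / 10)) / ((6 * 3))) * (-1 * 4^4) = -106993205379072 / 125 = -855945643032.58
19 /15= 1.27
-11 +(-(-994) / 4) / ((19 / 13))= 6043 / 38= 159.03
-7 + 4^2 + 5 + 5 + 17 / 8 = 169 / 8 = 21.12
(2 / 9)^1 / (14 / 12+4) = 4 / 93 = 0.04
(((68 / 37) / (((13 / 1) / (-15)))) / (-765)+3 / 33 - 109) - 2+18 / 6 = -1712797 / 15873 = -107.91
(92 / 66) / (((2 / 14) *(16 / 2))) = 161 / 132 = 1.22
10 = 10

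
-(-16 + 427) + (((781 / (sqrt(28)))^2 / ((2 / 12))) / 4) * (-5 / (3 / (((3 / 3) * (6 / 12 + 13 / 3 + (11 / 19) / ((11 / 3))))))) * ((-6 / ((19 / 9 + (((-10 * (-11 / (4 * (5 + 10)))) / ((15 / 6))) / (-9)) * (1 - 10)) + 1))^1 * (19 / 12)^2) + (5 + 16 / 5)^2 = 4120098093123 / 3875200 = 1063196.25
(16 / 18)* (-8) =-64 / 9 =-7.11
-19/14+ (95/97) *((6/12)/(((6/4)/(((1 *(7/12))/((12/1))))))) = -393433/293328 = -1.34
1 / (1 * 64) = 1 / 64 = 0.02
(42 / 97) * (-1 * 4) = -168 / 97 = -1.73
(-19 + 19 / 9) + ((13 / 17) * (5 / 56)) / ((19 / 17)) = -161143 / 9576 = -16.83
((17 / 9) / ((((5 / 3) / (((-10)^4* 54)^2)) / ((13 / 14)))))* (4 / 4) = 2148120000000 / 7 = 306874285714.29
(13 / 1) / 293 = 13 / 293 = 0.04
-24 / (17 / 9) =-216 / 17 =-12.71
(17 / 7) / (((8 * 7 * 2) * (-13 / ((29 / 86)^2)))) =-0.00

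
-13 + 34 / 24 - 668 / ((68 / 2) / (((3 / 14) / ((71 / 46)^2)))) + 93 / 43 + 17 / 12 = -1512260063 / 154768782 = -9.77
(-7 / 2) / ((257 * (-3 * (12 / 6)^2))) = 0.00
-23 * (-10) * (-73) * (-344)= 5775760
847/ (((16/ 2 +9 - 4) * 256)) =847/ 3328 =0.25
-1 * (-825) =825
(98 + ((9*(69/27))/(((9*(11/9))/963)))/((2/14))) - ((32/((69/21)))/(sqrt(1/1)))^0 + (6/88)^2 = 27475369/1936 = 14191.82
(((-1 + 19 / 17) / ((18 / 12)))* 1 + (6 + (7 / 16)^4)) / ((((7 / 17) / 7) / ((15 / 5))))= 20438611 / 65536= 311.87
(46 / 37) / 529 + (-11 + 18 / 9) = -7657 / 851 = -9.00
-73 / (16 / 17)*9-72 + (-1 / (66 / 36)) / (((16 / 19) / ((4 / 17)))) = -2304483 / 2992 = -770.21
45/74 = 0.61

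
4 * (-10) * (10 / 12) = -100 / 3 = -33.33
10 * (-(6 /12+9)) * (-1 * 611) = 58045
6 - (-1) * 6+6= 18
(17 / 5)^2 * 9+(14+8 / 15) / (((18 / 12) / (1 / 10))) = 23627 / 225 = 105.01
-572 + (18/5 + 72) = -2482/5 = -496.40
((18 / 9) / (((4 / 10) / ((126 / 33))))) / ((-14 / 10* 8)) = -1.70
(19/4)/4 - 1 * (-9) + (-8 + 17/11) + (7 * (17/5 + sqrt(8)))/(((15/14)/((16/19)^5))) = 205520896 * sqrt(2)/37141485 + 429469038641/32684506800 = 20.97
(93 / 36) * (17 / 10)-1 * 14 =-9.61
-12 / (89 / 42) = -504 / 89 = -5.66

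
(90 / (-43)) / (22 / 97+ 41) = -2910 / 57319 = -0.05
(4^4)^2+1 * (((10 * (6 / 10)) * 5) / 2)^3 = 68911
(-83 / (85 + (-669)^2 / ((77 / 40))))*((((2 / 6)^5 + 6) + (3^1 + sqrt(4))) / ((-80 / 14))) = 59813369 / 87037667100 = 0.00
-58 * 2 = -116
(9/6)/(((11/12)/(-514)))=-9252/11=-841.09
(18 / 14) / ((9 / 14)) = 2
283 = 283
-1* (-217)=217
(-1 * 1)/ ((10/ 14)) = -7/ 5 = -1.40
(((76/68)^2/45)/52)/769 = 0.00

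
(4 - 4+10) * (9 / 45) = 2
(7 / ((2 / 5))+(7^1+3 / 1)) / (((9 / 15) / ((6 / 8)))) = 275 / 8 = 34.38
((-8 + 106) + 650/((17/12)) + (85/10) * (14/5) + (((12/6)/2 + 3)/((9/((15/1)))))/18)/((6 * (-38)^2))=1333381/19883880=0.07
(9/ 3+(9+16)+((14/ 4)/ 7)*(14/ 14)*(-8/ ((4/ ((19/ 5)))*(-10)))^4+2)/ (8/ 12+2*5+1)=70703463/ 27343750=2.59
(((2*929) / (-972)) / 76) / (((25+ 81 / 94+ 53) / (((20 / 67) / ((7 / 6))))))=-436630 / 5350636683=-0.00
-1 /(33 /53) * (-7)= 371 /33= 11.24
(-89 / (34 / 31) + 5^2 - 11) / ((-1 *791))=2283 / 26894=0.08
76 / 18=38 / 9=4.22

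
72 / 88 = 0.82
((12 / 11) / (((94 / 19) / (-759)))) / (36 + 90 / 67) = -29279 / 6533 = -4.48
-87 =-87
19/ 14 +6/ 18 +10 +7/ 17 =8641/ 714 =12.10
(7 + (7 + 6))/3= 20/3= 6.67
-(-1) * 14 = 14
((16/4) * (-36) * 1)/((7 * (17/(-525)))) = 635.29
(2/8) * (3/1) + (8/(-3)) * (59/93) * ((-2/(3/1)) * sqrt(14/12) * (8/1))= 3/4 + 3776 * sqrt(42)/2511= 10.50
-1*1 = -1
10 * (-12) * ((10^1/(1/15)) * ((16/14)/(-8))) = 18000/7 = 2571.43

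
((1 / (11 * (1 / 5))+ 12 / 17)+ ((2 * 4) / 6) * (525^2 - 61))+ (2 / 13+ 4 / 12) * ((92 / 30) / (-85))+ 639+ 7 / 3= 201320243611 / 546975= 368061.14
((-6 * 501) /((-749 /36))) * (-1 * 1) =-108216 /749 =-144.48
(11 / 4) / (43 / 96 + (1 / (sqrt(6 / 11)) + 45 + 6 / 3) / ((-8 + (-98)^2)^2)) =376005215687356200 / 61243343554905559 - 1519373064 * sqrt(66) / 61243343554905559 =6.14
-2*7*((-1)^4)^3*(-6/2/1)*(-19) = -798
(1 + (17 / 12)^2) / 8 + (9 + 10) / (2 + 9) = 26651 / 12672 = 2.10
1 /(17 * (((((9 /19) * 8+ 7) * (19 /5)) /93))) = 93 /697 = 0.13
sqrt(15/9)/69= sqrt(15)/207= 0.02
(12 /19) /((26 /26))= 12 /19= 0.63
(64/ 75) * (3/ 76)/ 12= 0.00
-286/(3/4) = -1144/3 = -381.33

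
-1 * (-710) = 710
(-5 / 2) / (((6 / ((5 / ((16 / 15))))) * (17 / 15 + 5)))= -1875 / 5888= -0.32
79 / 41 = 1.93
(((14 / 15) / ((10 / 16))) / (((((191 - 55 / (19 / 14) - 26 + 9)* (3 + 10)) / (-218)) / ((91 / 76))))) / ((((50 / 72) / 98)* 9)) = -2093672 / 594375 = -3.52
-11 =-11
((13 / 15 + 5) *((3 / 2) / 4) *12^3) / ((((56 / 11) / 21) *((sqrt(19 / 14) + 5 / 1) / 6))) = 6586272 / 331 - 470448 *sqrt(266) / 1655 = 15261.99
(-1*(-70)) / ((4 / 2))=35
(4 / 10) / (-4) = -1 / 10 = -0.10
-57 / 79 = -0.72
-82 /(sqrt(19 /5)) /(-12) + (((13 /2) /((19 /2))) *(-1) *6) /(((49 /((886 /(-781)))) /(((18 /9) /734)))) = 69108 /266849737 + 41 *sqrt(95) /114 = 3.51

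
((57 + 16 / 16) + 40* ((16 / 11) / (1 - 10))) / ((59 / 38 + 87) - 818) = -193876 / 2744181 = -0.07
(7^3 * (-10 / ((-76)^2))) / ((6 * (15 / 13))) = -4459 / 51984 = -0.09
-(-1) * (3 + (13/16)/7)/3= 349/336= 1.04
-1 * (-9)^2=-81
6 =6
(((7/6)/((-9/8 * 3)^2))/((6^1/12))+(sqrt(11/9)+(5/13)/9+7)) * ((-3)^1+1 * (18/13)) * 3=-1442392/41067-21 * sqrt(11)/13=-40.48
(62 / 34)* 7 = 217 / 17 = 12.76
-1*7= -7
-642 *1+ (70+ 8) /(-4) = -1323 /2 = -661.50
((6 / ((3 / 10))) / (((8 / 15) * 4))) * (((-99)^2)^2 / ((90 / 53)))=8485264755 / 16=530329047.19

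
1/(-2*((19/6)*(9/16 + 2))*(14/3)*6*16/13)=-39/21812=-0.00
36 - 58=-22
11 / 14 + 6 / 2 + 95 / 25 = 531 / 70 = 7.59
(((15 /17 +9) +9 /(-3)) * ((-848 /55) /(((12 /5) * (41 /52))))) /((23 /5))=-2149680 /176341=-12.19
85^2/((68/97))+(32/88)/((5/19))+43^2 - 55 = 12101.63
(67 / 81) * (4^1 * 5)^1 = 1340 / 81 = 16.54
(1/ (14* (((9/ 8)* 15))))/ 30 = 0.00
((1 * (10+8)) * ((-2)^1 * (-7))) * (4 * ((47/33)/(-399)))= -752/209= -3.60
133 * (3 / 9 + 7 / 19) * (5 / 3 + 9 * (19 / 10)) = 15764 / 9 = 1751.56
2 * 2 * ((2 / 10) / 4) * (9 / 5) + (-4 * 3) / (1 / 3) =-891 / 25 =-35.64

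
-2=-2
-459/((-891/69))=35.55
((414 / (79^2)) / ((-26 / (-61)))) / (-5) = -12627 / 405665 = -0.03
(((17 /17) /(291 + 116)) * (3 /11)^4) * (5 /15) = 27 /5958887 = 0.00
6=6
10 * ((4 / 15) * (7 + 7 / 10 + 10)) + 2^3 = 276 / 5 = 55.20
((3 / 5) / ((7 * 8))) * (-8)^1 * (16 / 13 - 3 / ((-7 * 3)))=-75 / 637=-0.12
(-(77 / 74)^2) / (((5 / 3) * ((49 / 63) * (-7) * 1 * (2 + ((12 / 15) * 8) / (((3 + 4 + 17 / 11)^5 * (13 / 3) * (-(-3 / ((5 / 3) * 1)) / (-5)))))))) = 29221535376891 / 489776322867580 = 0.06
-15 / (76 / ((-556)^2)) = -1159260 / 19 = -61013.68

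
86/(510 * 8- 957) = 86/3123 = 0.03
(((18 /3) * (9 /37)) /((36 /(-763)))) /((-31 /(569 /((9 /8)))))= 1736588 /3441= 504.68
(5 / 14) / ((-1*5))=-1 / 14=-0.07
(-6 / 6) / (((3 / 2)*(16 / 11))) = -11 / 24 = -0.46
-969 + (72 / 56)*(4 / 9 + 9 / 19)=-128720 / 133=-967.82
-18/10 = -9/5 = -1.80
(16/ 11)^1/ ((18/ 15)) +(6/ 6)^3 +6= 271/ 33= 8.21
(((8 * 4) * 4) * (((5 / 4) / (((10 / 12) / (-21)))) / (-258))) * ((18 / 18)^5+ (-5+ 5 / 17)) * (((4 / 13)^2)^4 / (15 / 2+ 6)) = -205520896 / 596299157051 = -0.00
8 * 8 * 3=192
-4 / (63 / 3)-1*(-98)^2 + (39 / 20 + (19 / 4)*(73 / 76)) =-16124099 / 1680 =-9597.68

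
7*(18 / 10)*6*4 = 1512 / 5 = 302.40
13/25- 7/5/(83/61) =-1056/2075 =-0.51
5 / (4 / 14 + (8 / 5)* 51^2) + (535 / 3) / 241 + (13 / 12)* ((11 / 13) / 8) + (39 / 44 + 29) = 569826946753 / 18535707168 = 30.74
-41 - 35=-76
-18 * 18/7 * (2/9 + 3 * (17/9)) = -1908/7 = -272.57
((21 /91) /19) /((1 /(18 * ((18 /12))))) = 81 /247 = 0.33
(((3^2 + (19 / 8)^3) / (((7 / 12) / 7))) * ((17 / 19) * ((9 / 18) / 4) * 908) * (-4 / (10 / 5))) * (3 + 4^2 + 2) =-2787822639 / 2432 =-1146308.65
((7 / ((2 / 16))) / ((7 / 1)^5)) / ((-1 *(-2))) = 4 / 2401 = 0.00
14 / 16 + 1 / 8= 1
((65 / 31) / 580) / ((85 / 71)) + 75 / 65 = 4596899 / 3973580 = 1.16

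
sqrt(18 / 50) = 3 / 5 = 0.60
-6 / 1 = -6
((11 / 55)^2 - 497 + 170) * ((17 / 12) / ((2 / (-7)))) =1621.18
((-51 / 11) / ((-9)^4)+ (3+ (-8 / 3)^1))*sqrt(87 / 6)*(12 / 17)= 16004*sqrt(58) / 136323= 0.89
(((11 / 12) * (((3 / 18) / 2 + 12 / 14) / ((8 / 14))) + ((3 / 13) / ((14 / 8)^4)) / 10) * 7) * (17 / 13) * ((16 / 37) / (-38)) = -2309308373 / 14670288360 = -0.16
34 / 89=0.38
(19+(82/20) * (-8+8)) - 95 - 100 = -176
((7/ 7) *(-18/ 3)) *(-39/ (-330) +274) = -90459/ 55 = -1644.71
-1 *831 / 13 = -831 / 13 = -63.92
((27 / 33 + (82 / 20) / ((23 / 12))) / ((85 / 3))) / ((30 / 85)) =3741 / 12650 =0.30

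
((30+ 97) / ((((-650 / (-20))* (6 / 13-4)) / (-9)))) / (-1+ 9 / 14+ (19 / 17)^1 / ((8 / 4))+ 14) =136017 / 194350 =0.70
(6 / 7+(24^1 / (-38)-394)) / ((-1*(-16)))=-13093 / 532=-24.61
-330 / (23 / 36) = -11880 / 23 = -516.52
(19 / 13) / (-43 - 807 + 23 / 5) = -95 / 54951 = -0.00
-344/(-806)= 172/403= 0.43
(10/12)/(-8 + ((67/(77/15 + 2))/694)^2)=-13785626410/132338983461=-0.10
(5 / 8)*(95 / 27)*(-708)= -28025 / 18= -1556.94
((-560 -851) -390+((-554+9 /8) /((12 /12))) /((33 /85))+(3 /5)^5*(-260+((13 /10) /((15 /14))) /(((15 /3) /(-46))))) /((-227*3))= 4.77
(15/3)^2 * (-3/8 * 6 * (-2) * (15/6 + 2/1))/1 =2025/4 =506.25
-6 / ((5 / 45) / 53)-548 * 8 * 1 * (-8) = 32210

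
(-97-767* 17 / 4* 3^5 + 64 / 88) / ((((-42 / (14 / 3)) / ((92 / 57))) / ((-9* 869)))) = -21112015537 / 19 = -1111158712.47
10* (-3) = -30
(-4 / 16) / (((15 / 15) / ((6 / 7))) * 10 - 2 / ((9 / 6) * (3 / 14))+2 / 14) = -0.04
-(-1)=1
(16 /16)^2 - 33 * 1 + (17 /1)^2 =257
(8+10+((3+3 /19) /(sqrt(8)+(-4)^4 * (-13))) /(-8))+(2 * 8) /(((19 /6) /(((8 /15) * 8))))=15 * sqrt(2) /210435944+5202767426 /131522465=39.56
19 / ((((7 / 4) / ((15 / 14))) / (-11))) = -127.96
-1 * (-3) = 3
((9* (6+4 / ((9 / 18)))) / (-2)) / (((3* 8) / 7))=-147 / 8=-18.38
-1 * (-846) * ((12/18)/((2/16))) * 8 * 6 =216576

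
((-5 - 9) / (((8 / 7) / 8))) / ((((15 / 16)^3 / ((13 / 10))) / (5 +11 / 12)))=-46312448 / 50625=-914.81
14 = 14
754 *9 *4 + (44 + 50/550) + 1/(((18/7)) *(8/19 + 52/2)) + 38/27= 8107586513/298188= 27189.51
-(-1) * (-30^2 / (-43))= 900 / 43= 20.93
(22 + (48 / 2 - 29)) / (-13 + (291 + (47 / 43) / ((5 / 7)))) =0.06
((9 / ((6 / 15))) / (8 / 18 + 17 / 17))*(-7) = -2835 / 26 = -109.04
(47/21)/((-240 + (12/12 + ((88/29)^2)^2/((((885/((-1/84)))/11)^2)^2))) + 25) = -188851664309243567191875/18057433604377455952391654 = -0.01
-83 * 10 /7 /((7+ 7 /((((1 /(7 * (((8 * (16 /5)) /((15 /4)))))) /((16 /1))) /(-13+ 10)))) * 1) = 20750 /2808631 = 0.01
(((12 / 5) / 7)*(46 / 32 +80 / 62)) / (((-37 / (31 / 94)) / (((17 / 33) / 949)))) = -2091 / 462087080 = -0.00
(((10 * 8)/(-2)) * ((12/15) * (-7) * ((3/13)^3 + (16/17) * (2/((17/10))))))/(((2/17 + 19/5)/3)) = 796144160/4145739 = 192.04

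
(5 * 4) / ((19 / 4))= 80 / 19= 4.21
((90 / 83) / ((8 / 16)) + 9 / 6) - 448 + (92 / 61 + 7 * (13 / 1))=-3562561 / 10126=-351.82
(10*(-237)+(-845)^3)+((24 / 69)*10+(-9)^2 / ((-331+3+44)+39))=-3399896926588 / 5635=-603353491.85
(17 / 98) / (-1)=-0.17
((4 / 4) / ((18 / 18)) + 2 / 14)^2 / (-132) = -16 / 1617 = -0.01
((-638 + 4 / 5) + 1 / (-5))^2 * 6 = 60941814 / 25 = 2437672.56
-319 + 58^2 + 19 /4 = 12199 /4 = 3049.75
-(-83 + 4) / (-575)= -79 / 575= -0.14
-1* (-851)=851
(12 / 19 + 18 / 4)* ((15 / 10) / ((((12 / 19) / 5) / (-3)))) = -2925 / 16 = -182.81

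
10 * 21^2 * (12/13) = 52920/13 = 4070.77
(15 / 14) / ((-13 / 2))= -15 / 91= -0.16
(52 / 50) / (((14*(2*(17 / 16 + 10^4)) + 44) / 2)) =208 / 28007375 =0.00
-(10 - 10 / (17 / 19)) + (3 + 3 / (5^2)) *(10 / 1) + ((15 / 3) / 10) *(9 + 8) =6949 / 170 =40.88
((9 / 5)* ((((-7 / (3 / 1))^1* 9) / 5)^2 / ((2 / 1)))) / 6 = 1323 / 500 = 2.65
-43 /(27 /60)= -860 /9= -95.56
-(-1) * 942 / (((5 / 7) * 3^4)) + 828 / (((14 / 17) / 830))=834522.00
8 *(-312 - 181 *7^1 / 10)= -17548 / 5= -3509.60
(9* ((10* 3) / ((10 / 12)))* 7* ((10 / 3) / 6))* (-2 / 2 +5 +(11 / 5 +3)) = 11592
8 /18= 4 /9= 0.44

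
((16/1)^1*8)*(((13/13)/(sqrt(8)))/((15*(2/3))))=16*sqrt(2)/5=4.53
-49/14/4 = -0.88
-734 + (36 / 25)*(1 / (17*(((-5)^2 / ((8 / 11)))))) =-85785962 / 116875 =-734.00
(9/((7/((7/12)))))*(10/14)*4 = 15/7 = 2.14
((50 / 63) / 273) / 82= 25 / 705159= 0.00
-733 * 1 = -733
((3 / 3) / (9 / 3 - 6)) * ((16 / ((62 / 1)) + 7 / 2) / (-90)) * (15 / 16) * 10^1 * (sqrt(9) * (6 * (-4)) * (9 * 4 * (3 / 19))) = -31455 / 589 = -53.40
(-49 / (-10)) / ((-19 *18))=-49 / 3420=-0.01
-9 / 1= -9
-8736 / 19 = -459.79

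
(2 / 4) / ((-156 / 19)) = -19 / 312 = -0.06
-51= -51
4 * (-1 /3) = -4 /3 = -1.33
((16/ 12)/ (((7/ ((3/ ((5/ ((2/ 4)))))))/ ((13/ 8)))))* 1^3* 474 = 3081/ 70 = 44.01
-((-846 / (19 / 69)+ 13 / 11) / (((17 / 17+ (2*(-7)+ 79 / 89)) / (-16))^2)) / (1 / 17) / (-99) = -920.23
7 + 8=15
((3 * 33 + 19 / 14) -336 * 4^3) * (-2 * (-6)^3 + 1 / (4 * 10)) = -5178268931 / 560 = -9246908.81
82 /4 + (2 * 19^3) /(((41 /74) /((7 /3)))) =14216891 /246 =57792.24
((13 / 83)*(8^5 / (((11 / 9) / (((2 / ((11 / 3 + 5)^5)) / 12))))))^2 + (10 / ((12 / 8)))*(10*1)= 135993986216858312 / 2039903524119747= 66.67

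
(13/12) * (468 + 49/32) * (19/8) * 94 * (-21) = -1220976575/512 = -2384719.87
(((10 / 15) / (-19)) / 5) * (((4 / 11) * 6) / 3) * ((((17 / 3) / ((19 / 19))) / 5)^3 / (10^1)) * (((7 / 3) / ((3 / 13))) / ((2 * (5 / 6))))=-3576664 / 793546875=-0.00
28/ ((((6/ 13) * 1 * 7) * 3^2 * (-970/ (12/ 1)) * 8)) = -13/ 8730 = -0.00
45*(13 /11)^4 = 1285245 /14641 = 87.78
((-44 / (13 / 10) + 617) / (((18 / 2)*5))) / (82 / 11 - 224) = -27797 / 464490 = -0.06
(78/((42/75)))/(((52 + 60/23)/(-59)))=-1323075/8792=-150.49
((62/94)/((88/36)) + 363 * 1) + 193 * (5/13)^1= 5880883/13442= 437.50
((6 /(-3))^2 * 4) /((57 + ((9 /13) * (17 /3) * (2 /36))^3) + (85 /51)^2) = 7592832 /28372577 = 0.27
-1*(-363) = 363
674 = 674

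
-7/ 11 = -0.64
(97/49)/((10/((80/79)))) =776/3871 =0.20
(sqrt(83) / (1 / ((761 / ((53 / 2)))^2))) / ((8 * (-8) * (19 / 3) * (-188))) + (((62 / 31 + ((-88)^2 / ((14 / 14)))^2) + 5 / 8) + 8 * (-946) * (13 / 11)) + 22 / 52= 1737363 * sqrt(83) / 160539968 + 6235901885 / 104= 59960595.15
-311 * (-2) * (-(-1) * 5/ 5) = 622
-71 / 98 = -0.72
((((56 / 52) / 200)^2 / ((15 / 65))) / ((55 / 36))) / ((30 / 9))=441 / 17875000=0.00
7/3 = 2.33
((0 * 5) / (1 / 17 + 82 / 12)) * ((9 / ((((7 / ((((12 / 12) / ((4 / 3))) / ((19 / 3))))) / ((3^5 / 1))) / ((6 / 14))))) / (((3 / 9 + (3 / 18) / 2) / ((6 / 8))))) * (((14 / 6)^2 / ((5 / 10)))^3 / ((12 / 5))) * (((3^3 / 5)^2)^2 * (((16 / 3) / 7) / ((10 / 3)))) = 0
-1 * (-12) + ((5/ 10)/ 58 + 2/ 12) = 4237/ 348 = 12.18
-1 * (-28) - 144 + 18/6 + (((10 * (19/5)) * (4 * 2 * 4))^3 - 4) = 1798045579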